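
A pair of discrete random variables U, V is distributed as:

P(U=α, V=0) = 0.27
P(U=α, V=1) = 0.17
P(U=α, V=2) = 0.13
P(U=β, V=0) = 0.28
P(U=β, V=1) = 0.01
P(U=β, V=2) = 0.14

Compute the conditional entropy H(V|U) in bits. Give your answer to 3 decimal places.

1.319 bits

Chain rule: H(V|U) = H(U,V) − H(U).
Marginals: p(U) = (0.5700, 0.4300), p(V) = (0.5500, 0.1800, 0.2700).
H(U,V) = 2.3050 bits; H(U) = 0.9858 bits.
H(V|U) = 2.3050 − 0.9858 = 1.319 bits.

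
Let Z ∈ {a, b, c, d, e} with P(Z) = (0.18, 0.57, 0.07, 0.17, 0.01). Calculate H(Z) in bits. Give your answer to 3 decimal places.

H(Z) = −Σ p·log₂ p.
  −(0.18)·log₂(0.18) = 0.4453
  −(0.57)·log₂(0.57) = 0.4623
  −(0.07)·log₂(0.07) = 0.2686
  −(0.17)·log₂(0.17) = 0.4346
  −(0.01)·log₂(0.01) = 0.0664
Sum: 0.4453 + 0.4623 + 0.2686 + 0.4346 + 0.0664 = 1.677 bits.

1.677 bits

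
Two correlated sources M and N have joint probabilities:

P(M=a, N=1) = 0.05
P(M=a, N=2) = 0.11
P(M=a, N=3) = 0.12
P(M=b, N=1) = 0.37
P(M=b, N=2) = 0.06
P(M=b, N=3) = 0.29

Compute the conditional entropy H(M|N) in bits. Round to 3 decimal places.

0.738 bits

Marginals: p(M) = (0.2800, 0.7200), p(N) = (0.4200, 0.1700, 0.4100).
H(M|N) = Σ p(N) · H(M|N=·).
  N=1: p=0.4200, H(M|N=1) = 0.5266
  N=2: p=0.1700, H(M|N=2) = 0.9367
  N=3: p=0.4100, H(M|N=3) = 0.8722
Weighted sum = 0.738 bits.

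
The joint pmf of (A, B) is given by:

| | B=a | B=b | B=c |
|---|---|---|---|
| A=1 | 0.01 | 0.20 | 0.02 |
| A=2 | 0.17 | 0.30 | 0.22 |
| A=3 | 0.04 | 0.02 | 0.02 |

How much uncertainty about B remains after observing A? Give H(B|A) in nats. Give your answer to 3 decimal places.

Marginals: p(A) = (0.2300, 0.6900, 0.0800), p(B) = (0.2200, 0.5200, 0.2600).
H(B|A) = Σ p(A) · H(B|A=·).
  A=1: p=0.2300, H(B|A=1) = 0.4702
  A=2: p=0.6900, H(B|A=2) = 1.0717
  A=3: p=0.0800, H(B|A=3) = 1.0397
Weighted sum = 0.931 nats.

0.931 nats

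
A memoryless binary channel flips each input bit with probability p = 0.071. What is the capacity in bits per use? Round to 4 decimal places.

Binary symmetric channel: C = 1 − h₂(ε) where h₂ is the binary entropy function.
h₂(0.071) = −0.071·log₂0.071 − 0.929·log₂0.929 = 0.3696.
C = 1 − 0.3696 = 0.6304 bits per channel use.

0.6304 bits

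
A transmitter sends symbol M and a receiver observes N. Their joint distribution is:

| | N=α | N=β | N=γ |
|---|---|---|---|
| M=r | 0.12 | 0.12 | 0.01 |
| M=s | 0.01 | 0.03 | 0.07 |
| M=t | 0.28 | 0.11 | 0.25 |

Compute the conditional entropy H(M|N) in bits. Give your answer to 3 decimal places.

Chain rule: H(M|N) = H(M,N) − H(N).
Marginals: p(M) = (0.2500, 0.1100, 0.6400), p(N) = (0.4100, 0.2600, 0.3300).
H(M,N) = 2.6518 bits; H(N) = 1.5605 bits.
H(M|N) = 2.6518 − 1.5605 = 1.091 bits.

1.091 bits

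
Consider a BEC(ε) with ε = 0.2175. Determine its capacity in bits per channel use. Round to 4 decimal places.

Binary erasure channel: capacity C = 1 − ε.
C = 1 − 0.2175 = 0.7825 bits per channel use.

0.7825 bits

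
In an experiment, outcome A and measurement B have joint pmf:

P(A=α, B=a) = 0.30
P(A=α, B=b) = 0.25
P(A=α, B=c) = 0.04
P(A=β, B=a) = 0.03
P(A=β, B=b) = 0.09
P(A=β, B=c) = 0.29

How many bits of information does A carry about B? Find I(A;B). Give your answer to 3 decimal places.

Marginals: p(A) = (0.5900, 0.4100), p(B) = (0.3300, 0.3400, 0.3300).
I(A;B) = Σ p(x,y)·log₂[p(x,y)/(p(x)p(y))].
  (α,a): 0.30·log₂(1.5408) = 0.1871
  (α,b): 0.25·log₂(1.2463) = 0.0794
  (α,c): 0.04·log₂(0.2054) = -0.0913
  (β,a): 0.03·log₂(0.2217) = -0.0652
  (β,b): 0.09·log₂(0.6456) = -0.0568
  (β,c): 0.29·log₂(2.1434) = 0.3190
Sum = 0.372 bits.

0.372 bits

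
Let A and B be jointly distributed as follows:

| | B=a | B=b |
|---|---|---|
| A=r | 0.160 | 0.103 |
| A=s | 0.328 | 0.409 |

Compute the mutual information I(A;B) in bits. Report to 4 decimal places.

Marginals: p(A) = (0.2630, 0.7370), p(B) = (0.4880, 0.5120).
I(A;B) = Σ p(x,y)·log₂[p(x,y)/(p(x)p(y))].
  (r,a): 0.160·log₂(1.2466) = 0.05089
  (r,b): 0.103·log₂(0.7649) = -0.03982
  (s,a): 0.328·log₂(0.9120) = -0.04360
  (s,b): 0.409·log₂(1.0839) = 0.04753
Sum = 0.0150 bits.

0.0150 bits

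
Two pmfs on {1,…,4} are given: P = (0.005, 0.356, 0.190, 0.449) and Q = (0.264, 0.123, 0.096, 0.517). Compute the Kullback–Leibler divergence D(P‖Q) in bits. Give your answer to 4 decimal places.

D(P‖Q) = Σ p·log₂(p/q).
  0.005·log₂(0.005/0.264) = -0.02861
  0.356·log₂(0.356/0.123) = 0.54583
  0.190·log₂(0.190/0.096) = 0.18713
  0.449·log₂(0.449/0.517) = -0.09135
D(P‖Q) = 0.6130 bits.

0.6130 bits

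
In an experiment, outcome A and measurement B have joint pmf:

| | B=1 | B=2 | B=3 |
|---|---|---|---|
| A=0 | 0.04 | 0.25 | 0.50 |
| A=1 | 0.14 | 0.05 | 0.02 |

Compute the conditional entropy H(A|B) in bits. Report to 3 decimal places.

Marginals: p(A) = (0.7900, 0.2100), p(B) = (0.1800, 0.3000, 0.5200).
H(A|B) = Σ p(B) · H(A|B=·).
  B=1: p=0.1800, H(A|B=1) = 0.7642
  B=2: p=0.3000, H(A|B=2) = 0.6500
  B=3: p=0.5200, H(A|B=3) = 0.2352
Weighted sum = 0.455 bits.

0.455 bits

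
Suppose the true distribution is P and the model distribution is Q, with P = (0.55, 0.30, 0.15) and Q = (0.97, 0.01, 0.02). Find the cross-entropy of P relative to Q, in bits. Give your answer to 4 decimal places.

2.8639 bits

H(P,Q) = −Σ p·log₂ q.
  −0.55·log₂(0.97) = 0.02417
  −0.30·log₂(0.01) = 1.99316
  −0.15·log₂(0.02) = 0.84658
H(P,Q) = 2.8639 bits.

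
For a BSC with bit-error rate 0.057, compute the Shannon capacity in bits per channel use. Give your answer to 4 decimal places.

Binary symmetric channel: C = 1 − h₂(ε) where h₂ is the binary entropy function.
h₂(0.057) = −0.057·log₂0.057 − 0.943·log₂0.943 = 0.3154.
C = 1 − 0.3154 = 0.6846 bits per channel use.

0.6846 bits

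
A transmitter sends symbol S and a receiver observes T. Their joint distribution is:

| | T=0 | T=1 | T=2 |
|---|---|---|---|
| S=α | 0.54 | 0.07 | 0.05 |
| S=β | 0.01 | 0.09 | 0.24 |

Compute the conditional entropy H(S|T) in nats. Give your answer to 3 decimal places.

0.293 nats

Marginals: p(S) = (0.6600, 0.3400), p(T) = (0.5500, 0.1600, 0.2900).
H(S|T) = Σ p(T) · H(S|T=·).
  T=0: p=0.5500, H(S|T=0) = 0.0909
  T=1: p=0.1600, H(S|T=1) = 0.6853
  T=2: p=0.2900, H(S|T=2) = 0.4597
Weighted sum = 0.293 nats.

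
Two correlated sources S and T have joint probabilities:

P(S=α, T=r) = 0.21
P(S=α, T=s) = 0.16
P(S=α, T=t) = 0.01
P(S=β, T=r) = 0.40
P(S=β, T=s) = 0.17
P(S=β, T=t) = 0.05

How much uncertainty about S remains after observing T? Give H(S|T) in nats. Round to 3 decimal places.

Chain rule: H(S|T) = H(S,T) − H(T).
Marginals: p(S) = (0.3800, 0.6200), p(T) = (0.6100, 0.3300, 0.0600).
H(S,T) = 1.4845 nats; H(T) = 0.8362 nats.
H(S|T) = 1.4845 − 0.8362 = 0.648 nats.

0.648 nats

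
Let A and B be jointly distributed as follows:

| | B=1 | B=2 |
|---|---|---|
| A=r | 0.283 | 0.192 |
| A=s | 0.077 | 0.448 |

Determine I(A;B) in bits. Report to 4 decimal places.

0.1646 bits

Marginals: p(A) = (0.4750, 0.5250), p(B) = (0.3600, 0.6400).
I(A;B) = Σ p(x,y)·log₂[p(x,y)/(p(x)p(y))].
  (r,1): 0.283·log₂(1.6550) = 0.20569
  (r,2): 0.192·log₂(0.6316) = -0.12729
  (s,1): 0.077·log₂(0.4074) = -0.09975
  (s,2): 0.448·log₂(1.3333) = 0.18594
Sum = 0.1646 bits.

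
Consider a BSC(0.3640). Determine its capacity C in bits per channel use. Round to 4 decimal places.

0.0540 bits

Binary symmetric channel: C = 1 − h₂(ε) where h₂ is the binary entropy function.
h₂(0.3640) = −0.3640·log₂0.3640 − 0.6360·log₂0.6360 = 0.9460.
C = 1 − 0.9460 = 0.0540 bits per channel use.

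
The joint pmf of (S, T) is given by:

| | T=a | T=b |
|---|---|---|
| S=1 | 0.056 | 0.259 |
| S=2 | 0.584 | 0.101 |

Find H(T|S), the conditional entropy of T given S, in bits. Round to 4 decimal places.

Chain rule: H(T|S) = H(S,T) − H(S).
Marginals: p(S) = (0.3150, 0.6850), p(T) = (0.6400, 0.3600).
H(S,T) = 1.5249 bits; H(S) = 0.8989 bits.
H(T|S) = 1.5249 − 0.8989 = 0.6260 bits.

0.6260 bits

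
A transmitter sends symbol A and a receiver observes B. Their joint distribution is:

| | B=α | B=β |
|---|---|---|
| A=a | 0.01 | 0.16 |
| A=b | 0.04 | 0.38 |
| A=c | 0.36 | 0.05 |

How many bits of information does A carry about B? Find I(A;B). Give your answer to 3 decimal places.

Marginals: p(A) = (0.1700, 0.4200, 0.4100), p(B) = (0.4100, 0.5900).
I(A;B) = Σ p(x,y)·log₂[p(x,y)/(p(x)p(y))].
  (a,α): 0.01·log₂(0.1435) = -0.0280
  (a,β): 0.16·log₂(1.5952) = 0.1078
  (b,α): 0.04·log₂(0.2323) = -0.0842
  (b,β): 0.38·log₂(1.5335) = 0.2344
  (c,α): 0.36·log₂(2.1416) = 0.3955
  (c,β): 0.05·log₂(0.2067) = -0.1137
Sum = 0.512 bits.

0.512 bits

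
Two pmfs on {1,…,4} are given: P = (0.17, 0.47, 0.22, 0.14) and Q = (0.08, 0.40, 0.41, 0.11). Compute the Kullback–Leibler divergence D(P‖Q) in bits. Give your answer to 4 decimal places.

D(P‖Q) = Σ p·log₂(p/q).
  0.17·log₂(0.17/0.08) = 0.18487
  0.47·log₂(0.47/0.40) = 0.10935
  0.22·log₂(0.22/0.41) = -0.19759
  0.14·log₂(0.14/0.11) = 0.04871
D(P‖Q) = 0.1453 bits.

0.1453 bits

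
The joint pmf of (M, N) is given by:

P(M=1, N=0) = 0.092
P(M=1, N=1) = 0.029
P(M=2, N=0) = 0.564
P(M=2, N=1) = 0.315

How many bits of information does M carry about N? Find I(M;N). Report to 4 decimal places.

Marginals: p(M) = (0.1210, 0.8790), p(N) = (0.6560, 0.3440).
I(M;N) = Σ p(x,y)·log₂[p(x,y)/(p(x)p(y))].
  (1,0): 0.092·log₂(1.1590) = 0.01959
  (1,1): 0.029·log₂(0.6967) = -0.01512
  (2,0): 0.564·log₂(0.9781) = -0.01801
  (2,1): 0.315·log₂(1.0417) = 0.01859
Sum = 0.0050 bits.

0.0050 bits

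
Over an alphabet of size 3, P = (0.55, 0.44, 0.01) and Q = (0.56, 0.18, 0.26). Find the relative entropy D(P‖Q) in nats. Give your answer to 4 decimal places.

D(P‖Q) = Σ p·ln(p/q).
  0.55·ln(0.55/0.56) = -0.00991
  0.44·ln(0.44/0.18) = 0.39328
  0.01·ln(0.01/0.26) = -0.03258
D(P‖Q) = 0.3508 nats.

0.3508 nats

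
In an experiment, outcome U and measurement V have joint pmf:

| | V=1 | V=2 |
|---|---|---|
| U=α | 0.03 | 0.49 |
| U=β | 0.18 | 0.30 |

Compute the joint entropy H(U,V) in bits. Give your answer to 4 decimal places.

1.6224 bits

H(U,V) = −Σ p(x,y)·log₂ p(x,y) over all 4 cells.
  cell (α,1): −0.03·log₂0.03 = 0.15177
  cell (α,2): −0.49·log₂0.49 = 0.50428
  cell (β,1): −0.18·log₂0.18 = 0.44531
  cell (β,2): −0.30·log₂0.30 = 0.52109
Sum = 1.6224 bits.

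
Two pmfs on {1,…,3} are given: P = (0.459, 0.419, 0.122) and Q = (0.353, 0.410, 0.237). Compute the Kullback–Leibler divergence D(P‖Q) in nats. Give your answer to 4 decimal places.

0.0486 nats

D(P‖Q) = Σ p·ln(p/q).
  0.459·ln(0.459/0.353) = 0.12053
  0.419·ln(0.419/0.410) = 0.00910
  0.122·ln(0.122/0.237) = -0.08101
D(P‖Q) = 0.0486 nats.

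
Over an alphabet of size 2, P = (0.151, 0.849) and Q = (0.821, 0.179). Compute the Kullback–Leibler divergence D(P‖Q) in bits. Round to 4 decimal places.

D(P‖Q) = Σ p·log₂(p/q).
  0.151·log₂(0.151/0.821) = -0.36887
  0.849·log₂(0.849/0.179) = 1.90669
D(P‖Q) = 1.5378 bits.

1.5378 bits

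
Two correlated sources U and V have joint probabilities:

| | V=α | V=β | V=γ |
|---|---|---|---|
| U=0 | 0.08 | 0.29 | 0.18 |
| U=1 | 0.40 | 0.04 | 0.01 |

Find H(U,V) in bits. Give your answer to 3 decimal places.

2.036 bits

H(U,V) = −Σ p(x,y)·log₂ p(x,y) over all 6 cells.
  cell (0,α): −0.08·log₂0.08 = 0.2915
  cell (0,β): −0.29·log₂0.29 = 0.5179
  cell (0,γ): −0.18·log₂0.18 = 0.4453
  cell (1,α): −0.40·log₂0.40 = 0.5288
  cell (1,β): −0.04·log₂0.04 = 0.1858
  cell (1,γ): −0.01·log₂0.01 = 0.0664
Sum = 2.036 bits.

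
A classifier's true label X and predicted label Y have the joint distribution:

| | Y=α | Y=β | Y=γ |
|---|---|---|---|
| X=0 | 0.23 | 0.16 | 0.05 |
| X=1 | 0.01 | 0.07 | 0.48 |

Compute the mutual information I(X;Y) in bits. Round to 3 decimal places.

0.487 bits

Marginals: p(X) = (0.4400, 0.5600), p(Y) = (0.2400, 0.2300, 0.5300).
I(X;Y) = Σ p(x,y)·log₂[p(x,y)/(p(x)p(y))].
  (0,α): 0.23·log₂(2.1780) = 0.2583
  (0,β): 0.16·log₂(1.5810) = 0.1057
  (0,γ): 0.05·log₂(0.2144) = -0.1111
  (1,α): 0.01·log₂(0.0744) = -0.0375
  (1,β): 0.07·log₂(0.5435) = -0.0616
  (1,γ): 0.48·log₂(1.6173) = 0.3329
Sum = 0.487 bits.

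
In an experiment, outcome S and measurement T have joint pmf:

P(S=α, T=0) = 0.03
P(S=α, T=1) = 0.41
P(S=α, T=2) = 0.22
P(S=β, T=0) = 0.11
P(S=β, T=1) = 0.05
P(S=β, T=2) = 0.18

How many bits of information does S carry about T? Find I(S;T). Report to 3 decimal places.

0.195 bits

Marginals: p(S) = (0.6600, 0.3400), p(T) = (0.1400, 0.4600, 0.4000).
I(S;T) = Σ p(x,y)·log₂[p(x,y)/(p(x)p(y))].
  (α,0): 0.03·log₂(0.3247) = -0.0487
  (α,1): 0.41·log₂(1.3505) = 0.1777
  (α,2): 0.22·log₂(0.8333) = -0.0579
  (β,0): 0.11·log₂(2.3109) = 0.1329
  (β,1): 0.05·log₂(0.3197) = -0.0823
  (β,2): 0.18·log₂(1.3235) = 0.0728
Sum = 0.195 bits.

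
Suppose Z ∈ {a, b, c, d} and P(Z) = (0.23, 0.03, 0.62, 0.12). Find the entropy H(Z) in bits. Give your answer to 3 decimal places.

H(Z) = −Σ p·log₂ p.
  −(0.23)·log₂(0.23) = 0.4877
  −(0.03)·log₂(0.03) = 0.1518
  −(0.62)·log₂(0.62) = 0.4276
  −(0.12)·log₂(0.12) = 0.3671
Sum: 0.4877 + 0.1518 + 0.4276 + 0.3671 = 1.434 bits.

1.434 bits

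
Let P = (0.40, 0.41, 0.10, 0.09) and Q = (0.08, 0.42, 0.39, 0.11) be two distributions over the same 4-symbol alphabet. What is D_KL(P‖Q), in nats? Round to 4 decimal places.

D(P‖Q) = Σ p·ln(p/q).
  0.40·ln(0.40/0.08) = 0.64378
  0.41·ln(0.41/0.42) = -0.00988
  0.10·ln(0.10/0.39) = -0.13610
  0.09·ln(0.09/0.11) = -0.01806
D(P‖Q) = 0.4797 nats.

0.4797 nats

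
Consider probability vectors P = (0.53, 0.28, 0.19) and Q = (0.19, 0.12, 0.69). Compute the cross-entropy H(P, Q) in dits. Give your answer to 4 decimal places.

H(P,Q) = −Σ p·log₁₀ q.
  −0.53·log₁₀(0.19) = 0.38226
  −0.28·log₁₀(0.12) = 0.25783
  −0.19·log₁₀(0.69) = 0.03062
H(P,Q) = 0.6707 dits.

0.6707 dits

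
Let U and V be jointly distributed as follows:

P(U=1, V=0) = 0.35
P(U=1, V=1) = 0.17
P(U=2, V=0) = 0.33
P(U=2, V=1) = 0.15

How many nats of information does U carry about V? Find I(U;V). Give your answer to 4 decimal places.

0.0001 nats

Marginals: p(U) = (0.5200, 0.4800), p(V) = (0.6800, 0.3200).
I(U;V) = H(U) + H(V) − H(U,V).
H(U) = 0.6923, H(V) = 0.6269, H(U,V) = 1.3191.
I(U;V) = 0.6923 + 0.6269 − 1.3191 = 0.0001 nats.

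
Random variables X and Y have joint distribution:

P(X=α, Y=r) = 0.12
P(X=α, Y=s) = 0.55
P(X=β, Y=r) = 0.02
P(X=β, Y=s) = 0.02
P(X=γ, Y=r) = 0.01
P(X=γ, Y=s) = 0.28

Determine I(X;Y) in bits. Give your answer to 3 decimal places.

Marginals: p(X) = (0.6700, 0.0400, 0.2900), p(Y) = (0.1500, 0.8500).
I(X;Y) = H(X) + H(Y) − H(X,Y).
H(X) = 1.0908, H(Y) = 0.6098, H(X,Y) = 1.6479.
I(X;Y) = 1.0908 + 0.6098 − 1.6479 = 0.053 bits.

0.053 bits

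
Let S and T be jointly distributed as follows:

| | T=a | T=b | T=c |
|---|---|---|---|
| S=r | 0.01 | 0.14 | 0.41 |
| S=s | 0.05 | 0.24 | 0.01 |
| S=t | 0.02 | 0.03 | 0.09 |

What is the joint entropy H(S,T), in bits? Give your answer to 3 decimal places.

2.345 bits

H(S,T) = −Σ p(x,y)·log₂ p(x,y) over all 9 cells.
  cell (r,a): −0.01·log₂0.01 = 0.0664
  cell (r,b): −0.14·log₂0.14 = 0.3971
  cell (r,c): −0.41·log₂0.41 = 0.5274
  cell (s,a): −0.05·log₂0.05 = 0.2161
  cell (s,b): −0.24·log₂0.24 = 0.4941
  cell (s,c): −0.01·log₂0.01 = 0.0664
  cell (t,a): −0.02·log₂0.02 = 0.1129
  cell (t,b): −0.03·log₂0.03 = 0.1518
  cell (t,c): −0.09·log₂0.09 = 0.3127
Sum = 2.345 bits.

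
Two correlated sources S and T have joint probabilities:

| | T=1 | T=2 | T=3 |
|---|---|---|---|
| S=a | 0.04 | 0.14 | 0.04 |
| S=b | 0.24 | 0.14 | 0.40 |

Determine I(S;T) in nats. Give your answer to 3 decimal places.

Marginals: p(S) = (0.2200, 0.7800), p(T) = (0.2800, 0.2800, 0.4400).
I(S;T) = Σ p(x,y)·ln[p(x,y)/(p(x)p(y))].
  (a,1): 0.04·ln(0.6494) = -0.0173
  (a,2): 0.14·ln(2.2727) = 0.1149
  (a,3): 0.04·ln(0.4132) = -0.0354
  (b,1): 0.24·ln(1.0989) = 0.0226
  (b,2): 0.14·ln(0.6410) = -0.0623
  (b,3): 0.40·ln(1.1655) = 0.0613
Sum = 0.084 nats.

0.084 nats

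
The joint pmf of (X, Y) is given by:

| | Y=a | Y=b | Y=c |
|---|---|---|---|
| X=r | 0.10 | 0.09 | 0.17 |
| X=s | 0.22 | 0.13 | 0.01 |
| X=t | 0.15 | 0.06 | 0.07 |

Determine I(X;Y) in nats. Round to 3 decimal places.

Marginals: p(X) = (0.3600, 0.3600, 0.2800), p(Y) = (0.4700, 0.2800, 0.2500).
I(X;Y) = H(X) + H(Y) − H(X,Y).
H(X) = 1.0920, H(Y) = 1.0579, H(X,Y) = 2.0321.
I(X;Y) = 1.0920 + 1.0579 − 2.0321 = 0.118 nats.

0.118 nats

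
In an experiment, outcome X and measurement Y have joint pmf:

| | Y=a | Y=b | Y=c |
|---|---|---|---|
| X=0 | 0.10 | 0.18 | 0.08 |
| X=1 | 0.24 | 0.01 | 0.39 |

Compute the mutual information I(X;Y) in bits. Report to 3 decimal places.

0.280 bits

Marginals: p(X) = (0.3600, 0.6400), p(Y) = (0.3400, 0.1900, 0.4700).
I(X;Y) = H(X) + H(Y) − H(X,Y).
H(X) = 0.9427, H(Y) = 1.4964, H(X,Y) = 2.1594.
I(X;Y) = 0.9427 + 1.4964 − 2.1594 = 0.280 bits.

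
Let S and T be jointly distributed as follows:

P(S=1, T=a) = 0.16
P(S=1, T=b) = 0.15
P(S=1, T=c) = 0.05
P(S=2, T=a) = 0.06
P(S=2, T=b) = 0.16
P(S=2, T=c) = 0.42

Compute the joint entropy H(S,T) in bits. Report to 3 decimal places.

H(S,T) = −Σ p(x,y)·log₂ p(x,y) over all 6 cells.
  cell (1,a): −0.16·log₂0.16 = 0.4230
  cell (1,b): −0.15·log₂0.15 = 0.4105
  cell (1,c): −0.05·log₂0.05 = 0.2161
  cell (2,a): −0.06·log₂0.06 = 0.2435
  cell (2,b): −0.16·log₂0.16 = 0.4230
  cell (2,c): −0.42·log₂0.42 = 0.5256
Sum = 2.242 bits.

2.242 bits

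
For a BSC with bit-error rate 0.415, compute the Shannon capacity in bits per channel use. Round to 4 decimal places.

0.0209 bits

Binary symmetric channel: C = 1 − h₂(ε) where h₂ is the binary entropy function.
h₂(0.415) = −0.415·log₂0.415 − 0.585·log₂0.585 = 0.9791.
C = 1 − 0.9791 = 0.0209 bits per channel use.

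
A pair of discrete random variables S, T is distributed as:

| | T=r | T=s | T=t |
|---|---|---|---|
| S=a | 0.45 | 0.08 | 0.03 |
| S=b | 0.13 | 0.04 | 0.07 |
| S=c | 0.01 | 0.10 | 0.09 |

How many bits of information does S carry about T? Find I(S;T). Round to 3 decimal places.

0.302 bits

Marginals: p(S) = (0.5600, 0.2400, 0.2000), p(T) = (0.5900, 0.2200, 0.1900).
I(S;T) = H(S) + H(T) − H(S,T).
H(S) = 1.4270, H(T) = 1.3849, H(S,T) = 2.5099.
I(S;T) = 1.4270 + 1.3849 − 2.5099 = 0.302 bits.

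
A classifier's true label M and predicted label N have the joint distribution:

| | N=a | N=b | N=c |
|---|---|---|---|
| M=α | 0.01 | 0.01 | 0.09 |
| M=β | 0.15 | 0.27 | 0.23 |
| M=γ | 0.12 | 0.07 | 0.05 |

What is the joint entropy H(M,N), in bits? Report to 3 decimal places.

H(M,N) = −Σ p(x,y)·log₂ p(x,y) over all 9 cells.
  cell (α,a): −0.01·log₂0.01 = 0.0664
  cell (α,b): −0.01·log₂0.01 = 0.0664
  cell (α,c): −0.09·log₂0.09 = 0.3127
  cell (β,a): −0.15·log₂0.15 = 0.4105
  cell (β,b): −0.27·log₂0.27 = 0.5100
  cell (β,c): −0.23·log₂0.23 = 0.4877
  cell (γ,a): −0.12·log₂0.12 = 0.3671
  cell (γ,b): −0.07·log₂0.07 = 0.2686
  cell (γ,c): −0.05·log₂0.05 = 0.2161
Sum = 2.705 bits.

2.705 bits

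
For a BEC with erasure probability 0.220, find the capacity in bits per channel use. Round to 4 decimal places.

Binary erasure channel: capacity C = 1 − ε.
C = 1 − 0.220 = 0.7800 bits per channel use.

0.7800 bits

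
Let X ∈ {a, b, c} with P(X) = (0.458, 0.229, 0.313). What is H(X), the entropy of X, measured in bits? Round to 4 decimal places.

H(X) = −Σ p·log₂ p.
  −(0.458)·log₂(0.458) = 0.51597
  −(0.229)·log₂(0.229) = 0.48699
  −(0.313)·log₂(0.313) = 0.52451
Sum: 0.51597 + 0.48699 + 0.52451 = 1.5275 bits.

1.5275 bits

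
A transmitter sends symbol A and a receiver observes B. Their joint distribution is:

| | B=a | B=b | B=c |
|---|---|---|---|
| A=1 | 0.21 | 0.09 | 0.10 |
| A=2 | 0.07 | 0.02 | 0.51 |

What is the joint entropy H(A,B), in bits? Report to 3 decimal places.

1.995 bits

H(A,B) = −Σ p(x,y)·log₂ p(x,y) over all 6 cells.
  cell (1,a): −0.21·log₂0.21 = 0.4728
  cell (1,b): −0.09·log₂0.09 = 0.3127
  cell (1,c): −0.10·log₂0.10 = 0.3322
  cell (2,a): −0.07·log₂0.07 = 0.2686
  cell (2,b): −0.02·log₂0.02 = 0.1129
  cell (2,c): −0.51·log₂0.51 = 0.4954
Sum = 1.995 bits.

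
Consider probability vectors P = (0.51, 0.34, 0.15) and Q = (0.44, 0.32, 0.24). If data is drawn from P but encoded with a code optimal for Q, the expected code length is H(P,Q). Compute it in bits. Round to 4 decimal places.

1.4718 bits

H(P,Q) = −Σ p·log₂ q.
  −0.51·log₂(0.44) = 0.60406
  −0.34·log₂(0.32) = 0.55891
  −0.15·log₂(0.24) = 0.30883
H(P,Q) = 1.4718 bits.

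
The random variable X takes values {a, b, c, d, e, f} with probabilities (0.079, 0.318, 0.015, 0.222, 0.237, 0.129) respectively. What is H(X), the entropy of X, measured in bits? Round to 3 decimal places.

2.261 bits

H(X) = −Σ p·log₂ p.
  −(0.079)·log₂(0.079) = 0.2893
  −(0.318)·log₂(0.318) = 0.5256
  −(0.015)·log₂(0.015) = 0.0909
  −(0.222)·log₂(0.222) = 0.4820
  −(0.237)·log₂(0.237) = 0.4923
  −(0.129)·log₂(0.129) = 0.3811
Sum: 0.2893 + 0.5256 + 0.0909 + 0.4820 + 0.4923 + 0.3811 = 2.261 bits.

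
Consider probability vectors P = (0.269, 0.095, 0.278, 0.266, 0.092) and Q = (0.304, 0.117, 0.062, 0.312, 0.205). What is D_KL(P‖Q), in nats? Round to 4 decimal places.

0.2483 nats

D(P‖Q) = Σ p·ln(p/q).
  0.269·ln(0.269/0.304) = -0.03290
  0.095·ln(0.095/0.117) = -0.01979
  0.278·ln(0.278/0.062) = 0.41714
  0.266·ln(0.266/0.312) = -0.04243
  0.092·ln(0.092/0.205) = -0.07371
D(P‖Q) = 0.2483 nats.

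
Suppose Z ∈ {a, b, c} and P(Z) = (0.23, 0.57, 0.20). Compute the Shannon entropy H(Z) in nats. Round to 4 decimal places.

0.9803 nats

H(Z) = −Σ p·ln p.
  −(0.23)·ln(0.23) = 0.33803
  −(0.57)·ln(0.57) = 0.32041
  −(0.20)·ln(0.20) = 0.32189
Sum: 0.33803 + 0.32041 + 0.32189 = 0.9803 nats.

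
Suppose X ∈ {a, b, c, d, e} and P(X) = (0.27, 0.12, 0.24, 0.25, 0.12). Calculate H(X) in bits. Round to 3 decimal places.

2.238 bits

H(X) = −Σ p·log₂ p.
  −(0.27)·log₂(0.27) = 0.5100
  −(0.12)·log₂(0.12) = 0.3671
  −(0.24)·log₂(0.24) = 0.4941
  −(0.25)·log₂(0.25) = 0.5000
  −(0.12)·log₂(0.12) = 0.3671
Sum: 0.5100 + 0.3671 + 0.4941 + 0.5000 + 0.3671 = 2.238 bits.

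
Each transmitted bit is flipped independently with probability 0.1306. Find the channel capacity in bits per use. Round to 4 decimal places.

Binary symmetric channel: C = 1 − h₂(ε) where h₂ is the binary entropy function.
h₂(0.1306) = −0.1306·log₂0.1306 − 0.8694·log₂0.8694 = 0.5591.
C = 1 − 0.5591 = 0.4409 bits per channel use.

0.4409 bits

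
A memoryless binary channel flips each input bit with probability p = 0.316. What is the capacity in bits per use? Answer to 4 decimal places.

0.1000 bits

Binary symmetric channel: C = 1 − h₂(ε) where h₂ is the binary entropy function.
h₂(0.316) = −0.316·log₂0.316 − 0.684·log₂0.684 = 0.9000.
C = 1 − 0.9000 = 0.1000 bits per channel use.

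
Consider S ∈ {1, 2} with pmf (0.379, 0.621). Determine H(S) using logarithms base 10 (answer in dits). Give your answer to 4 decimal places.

0.2882 dits

H(S) = −Σ p·log₁₀ p.
  −(0.379)·log₁₀(0.379) = 0.15970
  −(0.621)·log₁₀(0.621) = 0.12849
Sum: 0.15970 + 0.12849 = 0.2882 dits.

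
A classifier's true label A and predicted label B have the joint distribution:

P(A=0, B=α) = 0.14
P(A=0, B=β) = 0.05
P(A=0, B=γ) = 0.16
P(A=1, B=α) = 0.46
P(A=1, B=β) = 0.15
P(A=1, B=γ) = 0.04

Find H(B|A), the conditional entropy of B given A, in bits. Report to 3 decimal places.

Chain rule: H(B|A) = H(A,B) − H(A).
Marginals: p(A) = (0.3500, 0.6500), p(B) = (0.6000, 0.2000, 0.2000).
H(A,B) = 2.1479 bits; H(A) = 0.9341 bits.
H(B|A) = 2.1479 − 0.9341 = 1.214 bits.

1.214 bits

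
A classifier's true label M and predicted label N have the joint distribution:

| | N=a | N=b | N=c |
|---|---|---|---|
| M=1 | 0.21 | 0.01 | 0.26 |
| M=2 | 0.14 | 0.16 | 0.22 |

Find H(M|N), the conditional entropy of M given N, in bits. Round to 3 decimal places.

0.872 bits

Chain rule: H(M|N) = H(M,N) − H(N).
Marginals: p(M) = (0.4800, 0.5200), p(N) = (0.3500, 0.1700, 0.4800).
H(M,N) = 2.3453 bits; H(N) = 1.4730 bits.
H(M|N) = 2.3453 − 1.4730 = 0.872 bits.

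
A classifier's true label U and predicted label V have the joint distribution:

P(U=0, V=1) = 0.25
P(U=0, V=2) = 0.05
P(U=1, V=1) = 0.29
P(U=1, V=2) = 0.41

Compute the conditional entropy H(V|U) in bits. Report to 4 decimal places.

0.8801 bits

Chain rule: H(V|U) = H(U,V) − H(U).
Marginals: p(U) = (0.3000, 0.7000), p(V) = (0.5400, 0.4600).
H(U,V) = 1.7614 bits; H(U) = 0.8813 bits.
H(V|U) = 1.7614 − 0.8813 = 0.8801 bits.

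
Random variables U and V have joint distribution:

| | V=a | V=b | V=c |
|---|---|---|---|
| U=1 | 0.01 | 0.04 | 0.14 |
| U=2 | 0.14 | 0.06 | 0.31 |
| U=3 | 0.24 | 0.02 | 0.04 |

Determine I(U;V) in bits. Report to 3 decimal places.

0.266 bits

Marginals: p(U) = (0.1900, 0.5100, 0.3000), p(V) = (0.3900, 0.1200, 0.4900).
I(U;V) = H(U) + H(V) − H(U,V).
H(U) = 1.4717, H(V) = 1.4011, H(U,V) = 2.6065.
I(U;V) = 1.4717 + 1.4011 − 2.6065 = 0.266 bits.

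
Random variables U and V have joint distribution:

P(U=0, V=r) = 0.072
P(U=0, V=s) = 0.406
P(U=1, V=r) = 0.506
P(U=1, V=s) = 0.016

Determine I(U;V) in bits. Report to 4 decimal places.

Marginals: p(U) = (0.4780, 0.5220), p(V) = (0.5780, 0.4220).
I(U;V) = Σ p(x,y)·log₂[p(x,y)/(p(x)p(y))].
  (0,r): 0.072·log₂(0.2606) = -0.13969
  (0,s): 0.406·log₂(2.0127) = 0.40972
  (1,r): 0.506·log₂(1.6771) = 0.37745
  (1,s): 0.016·log₂(0.0726) = -0.06053
Sum = 0.5869 bits.

0.5869 bits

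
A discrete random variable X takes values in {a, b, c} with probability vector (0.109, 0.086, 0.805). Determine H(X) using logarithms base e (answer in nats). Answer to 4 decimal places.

H(X) = −Σ p·ln p.
  −(0.109)·ln(0.109) = 0.24159
  −(0.086)·ln(0.086) = 0.21099
  −(0.805)·ln(0.805) = 0.17461
Sum: 0.24159 + 0.21099 + 0.17461 = 0.6272 nats.

0.6272 nats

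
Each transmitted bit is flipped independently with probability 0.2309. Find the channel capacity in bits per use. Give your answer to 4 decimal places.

0.2204 bits

Binary symmetric channel: C = 1 − h₂(ε) where h₂ is the binary entropy function.
h₂(0.2309) = −0.2309·log₂0.2309 − 0.7691·log₂0.7691 = 0.7796.
C = 1 − 0.7796 = 0.2204 bits per channel use.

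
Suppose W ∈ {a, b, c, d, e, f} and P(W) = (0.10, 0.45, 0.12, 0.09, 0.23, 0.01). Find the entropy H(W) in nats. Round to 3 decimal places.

H(W) = −Σ p·ln p.
  −(0.10)·ln(0.10) = 0.2303
  −(0.45)·ln(0.45) = 0.3593
  −(0.12)·ln(0.12) = 0.2544
  −(0.09)·ln(0.09) = 0.2167
  −(0.23)·ln(0.23) = 0.3380
  −(0.01)·ln(0.01) = 0.0461
Sum: 0.2303 + 0.3593 + 0.2544 + 0.2167 + 0.3380 + 0.0461 = 1.445 nats.

1.445 nats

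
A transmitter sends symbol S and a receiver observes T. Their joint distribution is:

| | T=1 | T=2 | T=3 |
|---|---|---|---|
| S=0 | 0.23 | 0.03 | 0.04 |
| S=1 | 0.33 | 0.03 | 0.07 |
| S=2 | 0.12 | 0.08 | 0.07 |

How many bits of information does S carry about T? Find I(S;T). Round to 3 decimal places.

0.075 bits

Marginals: p(S) = (0.3000, 0.4300, 0.2700), p(T) = (0.6800, 0.1400, 0.1800).
I(S;T) = Σ p(x,y)·log₂[p(x,y)/(p(x)p(y))].
  (0,1): 0.23·log₂(1.1275) = 0.0398
  (0,2): 0.03·log₂(0.7143) = -0.0146
  (0,3): 0.04·log₂(0.7407) = -0.0173
  (1,1): 0.33·log₂(1.1286) = 0.0576
  (1,2): 0.03·log₂(0.4983) = -0.0301
  (1,3): 0.07·log₂(0.9044) = -0.0101
  (2,1): 0.12·log₂(0.6536) = -0.0736
  (2,2): 0.08·log₂(2.1164) = 0.0865
  (2,3): 0.07·log₂(1.4403) = 0.0368
Sum = 0.075 bits.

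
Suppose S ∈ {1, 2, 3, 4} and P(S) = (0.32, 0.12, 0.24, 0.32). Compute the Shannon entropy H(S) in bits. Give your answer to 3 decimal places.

H(S) = −Σ p·log₂ p.
  −(0.32)·log₂(0.32) = 0.5260
  −(0.12)·log₂(0.12) = 0.3671
  −(0.24)·log₂(0.24) = 0.4941
  −(0.32)·log₂(0.32) = 0.5260
Sum: 0.5260 + 0.3671 + 0.4941 + 0.5260 = 1.913 bits.

1.913 bits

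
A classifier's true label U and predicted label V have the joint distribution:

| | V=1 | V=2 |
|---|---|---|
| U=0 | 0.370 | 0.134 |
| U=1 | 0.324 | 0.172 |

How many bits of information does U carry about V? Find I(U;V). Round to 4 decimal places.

0.0056 bits

Marginals: p(U) = (0.5040, 0.4960), p(V) = (0.6940, 0.3060).
I(U;V) = Σ p(x,y)·log₂[p(x,y)/(p(x)p(y))].
  (0,1): 0.370·log₂(1.0578) = 0.03000
  (0,2): 0.134·log₂(0.8689) = -0.02717
  (1,1): 0.324·log₂(0.9412) = -0.02830
  (1,2): 0.172·log₂(1.1332) = 0.03104
Sum = 0.0056 bits.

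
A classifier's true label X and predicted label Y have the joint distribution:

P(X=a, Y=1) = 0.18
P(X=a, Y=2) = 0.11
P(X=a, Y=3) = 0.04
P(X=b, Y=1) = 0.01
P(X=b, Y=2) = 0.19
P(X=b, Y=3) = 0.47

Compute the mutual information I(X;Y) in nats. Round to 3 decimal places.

0.258 nats

Marginals: p(X) = (0.3300, 0.6700), p(Y) = (0.1900, 0.3000, 0.5100).
I(X;Y) = Σ p(x,y)·ln[p(x,y)/(p(x)p(y))].
  (a,1): 0.18·ln(2.8708) = 0.1898
  (a,2): 0.11·ln(1.1111) = 0.0116
  (a,3): 0.04·ln(0.2377) = -0.0575
  (b,1): 0.01·ln(0.0786) = -0.0254
  (b,2): 0.19·ln(0.9453) = -0.0107
  (b,3): 0.47·ln(1.3755) = 0.1498
Sum = 0.258 nats.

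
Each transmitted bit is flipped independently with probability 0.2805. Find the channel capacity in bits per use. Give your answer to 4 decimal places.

Binary symmetric channel: C = 1 − h₂(ε) where h₂ is the binary entropy function.
h₂(0.2805) = −0.2805·log₂0.2805 − 0.7195·log₂0.7195 = 0.8561.
C = 1 − 0.8561 = 0.1439 bits per channel use.

0.1439 bits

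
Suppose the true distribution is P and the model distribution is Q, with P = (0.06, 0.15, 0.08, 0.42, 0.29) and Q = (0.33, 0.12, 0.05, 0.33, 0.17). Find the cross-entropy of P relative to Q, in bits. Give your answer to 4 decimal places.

2.3137 bits

H(P,Q) = −Σ p·log₂ q.
  −0.06·log₂(0.33) = 0.09597
  −0.15·log₂(0.12) = 0.45883
  −0.08·log₂(0.05) = 0.34575
  −0.42·log₂(0.33) = 0.67177
  −0.29·log₂(0.17) = 0.74135
H(P,Q) = 2.3137 bits.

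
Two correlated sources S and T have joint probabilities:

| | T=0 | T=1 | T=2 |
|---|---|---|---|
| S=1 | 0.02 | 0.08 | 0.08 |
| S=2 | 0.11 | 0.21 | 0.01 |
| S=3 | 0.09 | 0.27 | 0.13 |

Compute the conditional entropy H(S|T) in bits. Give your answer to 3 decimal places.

1.361 bits

Marginals: p(S) = (0.1800, 0.3300, 0.4900), p(T) = (0.2200, 0.5600, 0.2200).
H(S|T) = Σ p(T) · H(S|T=·).
  T=0: p=0.2200, H(S|T=0) = 1.3420
  T=1: p=0.5600, H(S|T=1) = 1.4391
  T=2: p=0.2200, H(S|T=2) = 1.1819
Weighted sum = 1.361 bits.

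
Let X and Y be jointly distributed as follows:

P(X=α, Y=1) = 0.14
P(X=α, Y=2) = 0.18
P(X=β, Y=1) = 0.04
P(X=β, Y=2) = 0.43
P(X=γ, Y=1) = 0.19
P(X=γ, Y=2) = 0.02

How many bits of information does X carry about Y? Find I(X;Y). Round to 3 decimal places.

0.342 bits

Marginals: p(X) = (0.3200, 0.4700, 0.2100), p(Y) = (0.3700, 0.6300).
I(X;Y) = H(X) + H(Y) − H(X,Y).
H(X) = 1.5108, H(Y) = 0.9507, H(X,Y) = 2.1198.
I(X;Y) = 1.5108 + 0.9507 − 2.1198 = 0.342 bits.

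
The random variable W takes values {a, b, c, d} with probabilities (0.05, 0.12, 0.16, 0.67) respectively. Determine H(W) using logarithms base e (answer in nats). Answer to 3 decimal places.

H(W) = −Σ p·ln p.
  −(0.05)·ln(0.05) = 0.1498
  −(0.12)·ln(0.12) = 0.2544
  −(0.16)·ln(0.16) = 0.2932
  −(0.67)·ln(0.67) = 0.2683
Sum: 0.1498 + 0.2544 + 0.2932 + 0.2683 = 0.966 nats.

0.966 nats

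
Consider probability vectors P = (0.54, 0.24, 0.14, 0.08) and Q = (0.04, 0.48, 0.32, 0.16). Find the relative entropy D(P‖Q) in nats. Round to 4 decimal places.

D(P‖Q) = Σ p·ln(p/q).
  0.54·ln(0.54/0.04) = 1.40545
  0.24·ln(0.24/0.48) = -0.16636
  0.14·ln(0.14/0.32) = -0.11574
  0.08·ln(0.08/0.16) = -0.05545
D(P‖Q) = 1.0679 nats.

1.0679 nats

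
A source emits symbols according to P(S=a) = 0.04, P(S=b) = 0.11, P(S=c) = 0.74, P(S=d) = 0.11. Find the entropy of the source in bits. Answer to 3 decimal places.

1.208 bits

H(S) = −Σ p·log₂ p.
  −(0.04)·log₂(0.04) = 0.1858
  −(0.11)·log₂(0.11) = 0.3503
  −(0.74)·log₂(0.74) = 0.3215
  −(0.11)·log₂(0.11) = 0.3503
Sum: 0.1858 + 0.3503 + 0.3215 + 0.3503 = 1.208 bits.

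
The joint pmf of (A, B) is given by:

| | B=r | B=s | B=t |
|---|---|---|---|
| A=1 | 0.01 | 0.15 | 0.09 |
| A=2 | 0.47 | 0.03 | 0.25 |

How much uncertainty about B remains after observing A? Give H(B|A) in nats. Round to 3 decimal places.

Chain rule: H(B|A) = H(A,B) − H(A).
Marginals: p(A) = (0.2500, 0.7500), p(B) = (0.4800, 0.1800, 0.3400).
H(A,B) = 1.3540 nats; H(A) = 0.5623 nats.
H(B|A) = 1.3540 − 0.5623 = 0.792 nats.

0.792 nats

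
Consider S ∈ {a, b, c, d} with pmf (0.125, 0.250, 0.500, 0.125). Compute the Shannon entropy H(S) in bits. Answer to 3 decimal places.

1.750 bits

H(S) = −Σ p·log₂ p.
  −(0.125)·log₂(0.125) = 0.3750
  −(0.250)·log₂(0.250) = 0.5000
  −(0.500)·log₂(0.500) = 0.5000
  −(0.125)·log₂(0.125) = 0.3750
Sum: 0.3750 + 0.5000 + 0.5000 + 0.3750 = 1.750 bits.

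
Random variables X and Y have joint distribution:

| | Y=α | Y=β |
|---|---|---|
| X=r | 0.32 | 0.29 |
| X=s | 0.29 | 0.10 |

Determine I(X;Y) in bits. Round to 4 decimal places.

0.0356 bits

Marginals: p(X) = (0.6100, 0.3900), p(Y) = (0.6100, 0.3900).
I(X;Y) = Σ p(x,y)·log₂[p(x,y)/(p(x)p(y))].
  (r,α): 0.32·log₂(0.8600) = -0.06964
  (r,β): 0.29·log₂(1.2190) = 0.08285
  (s,α): 0.29·log₂(1.2190) = 0.08285
  (s,β): 0.10·log₂(0.6575) = -0.06050
Sum = 0.0356 bits.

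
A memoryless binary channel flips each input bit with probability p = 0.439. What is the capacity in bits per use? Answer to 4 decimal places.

0.0108 bits

Binary symmetric channel: C = 1 − h₂(ε) where h₂ is the binary entropy function.
h₂(0.439) = −0.439·log₂0.439 − 0.561·log₂0.561 = 0.9892.
C = 1 − 0.9892 = 0.0108 bits per channel use.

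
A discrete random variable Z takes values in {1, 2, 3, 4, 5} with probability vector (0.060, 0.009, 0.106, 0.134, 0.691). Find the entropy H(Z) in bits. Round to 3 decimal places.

1.405 bits

H(Z) = −Σ p·log₂ p.
  −(0.060)·log₂(0.060) = 0.2435
  −(0.009)·log₂(0.009) = 0.0612
  −(0.106)·log₂(0.106) = 0.3432
  −(0.134)·log₂(0.134) = 0.3886
  −(0.691)·log₂(0.691) = 0.3685
Sum: 0.2435 + 0.0612 + 0.3432 + 0.3886 + 0.3685 = 1.405 bits.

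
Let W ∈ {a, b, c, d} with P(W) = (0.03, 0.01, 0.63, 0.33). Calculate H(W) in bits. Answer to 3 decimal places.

1.166 bits

H(W) = −Σ p·log₂ p.
  −(0.03)·log₂(0.03) = 0.1518
  −(0.01)·log₂(0.01) = 0.0664
  −(0.63)·log₂(0.63) = 0.4199
  −(0.33)·log₂(0.33) = 0.5278
Sum: 0.1518 + 0.0664 + 0.4199 + 0.5278 = 1.166 bits.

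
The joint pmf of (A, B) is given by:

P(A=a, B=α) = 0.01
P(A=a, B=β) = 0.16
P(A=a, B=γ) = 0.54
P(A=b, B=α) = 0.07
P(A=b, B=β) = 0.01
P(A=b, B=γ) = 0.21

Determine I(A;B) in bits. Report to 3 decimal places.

0.129 bits

Marginals: p(A) = (0.7100, 0.2900), p(B) = (0.0800, 0.1700, 0.7500).
I(A;B) = Σ p(x,y)·log₂[p(x,y)/(p(x)p(y))].
  (a,α): 0.01·log₂(0.1761) = -0.0251
  (a,β): 0.16·log₂(1.3256) = 0.0651
  (a,γ): 0.54·log₂(1.0141) = 0.0109
  (b,α): 0.07·log₂(3.0172) = 0.1115
  (b,β): 0.01·log₂(0.2028) = -0.0230
  (b,γ): 0.21·log₂(0.9655) = -0.0106
Sum = 0.129 bits.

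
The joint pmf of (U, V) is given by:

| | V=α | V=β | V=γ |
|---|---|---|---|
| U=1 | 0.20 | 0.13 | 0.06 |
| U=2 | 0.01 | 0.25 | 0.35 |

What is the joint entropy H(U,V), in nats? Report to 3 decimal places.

H(U,V) = −Σ p(x,y)·ln p(x,y) over all 6 cells.
  cell (1,α): −0.20·ln0.20 = 0.3219
  cell (1,β): −0.13·ln0.13 = 0.2652
  cell (1,γ): −0.06·ln0.06 = 0.1688
  cell (2,α): −0.01·ln0.01 = 0.0461
  cell (2,β): −0.25·ln0.25 = 0.3466
  cell (2,γ): −0.35·ln0.35 = 0.3674
Sum = 1.516 nats.

1.516 nats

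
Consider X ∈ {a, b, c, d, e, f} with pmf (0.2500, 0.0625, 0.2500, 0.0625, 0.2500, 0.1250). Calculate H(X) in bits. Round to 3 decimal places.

H(X) = −Σ p·log₂ p.
  −(0.2500)·log₂(0.2500) = 0.5000
  −(0.0625)·log₂(0.0625) = 0.2500
  −(0.2500)·log₂(0.2500) = 0.5000
  −(0.0625)·log₂(0.0625) = 0.2500
  −(0.2500)·log₂(0.2500) = 0.5000
  −(0.1250)·log₂(0.1250) = 0.3750
Sum: 0.5000 + 0.2500 + 0.5000 + 0.2500 + 0.5000 + 0.3750 = 2.375 bits.

2.375 bits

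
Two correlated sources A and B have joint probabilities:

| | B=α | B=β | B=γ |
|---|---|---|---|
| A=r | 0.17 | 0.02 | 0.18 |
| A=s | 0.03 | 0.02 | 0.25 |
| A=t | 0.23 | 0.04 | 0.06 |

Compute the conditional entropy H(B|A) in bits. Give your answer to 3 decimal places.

1.095 bits

Marginals: p(A) = (0.3700, 0.3000, 0.3300), p(B) = (0.4300, 0.0800, 0.4900).
H(B|A) = Σ p(A) · H(B|A=·).
  A=r: p=0.3700, H(B|A=r) = 1.2488
  A=s: p=0.3000, H(B|A=s) = 0.8118
  A=t: p=0.3300, H(B|A=t) = 1.1792
Weighted sum = 1.095 bits.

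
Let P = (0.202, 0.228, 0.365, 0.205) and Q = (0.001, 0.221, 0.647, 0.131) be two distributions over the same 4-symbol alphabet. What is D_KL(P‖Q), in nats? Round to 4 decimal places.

0.9622 nats

D(P‖Q) = Σ p·ln(p/q).
  0.202·ln(0.202/0.001) = 1.07227
  0.228·ln(0.228/0.221) = 0.00711
  0.365·ln(0.365/0.647) = -0.20894
  0.205·ln(0.205/0.131) = 0.09180
D(P‖Q) = 0.9622 nats.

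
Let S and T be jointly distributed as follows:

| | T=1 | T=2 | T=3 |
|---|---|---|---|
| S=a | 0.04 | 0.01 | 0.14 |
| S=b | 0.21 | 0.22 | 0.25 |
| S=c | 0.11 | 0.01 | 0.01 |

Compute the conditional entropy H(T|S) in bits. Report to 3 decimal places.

Marginals: p(S) = (0.1900, 0.6800, 0.1300), p(T) = (0.3600, 0.2400, 0.4000).
H(T|S) = Σ p(S) · H(T|S=·).
  S=a: p=0.1900, H(T|S=a) = 1.0215
  S=b: p=0.6800, H(T|S=b) = 1.5810
  S=c: p=0.1300, H(T|S=c) = 0.7732
Weighted sum = 1.370 bits.

1.370 bits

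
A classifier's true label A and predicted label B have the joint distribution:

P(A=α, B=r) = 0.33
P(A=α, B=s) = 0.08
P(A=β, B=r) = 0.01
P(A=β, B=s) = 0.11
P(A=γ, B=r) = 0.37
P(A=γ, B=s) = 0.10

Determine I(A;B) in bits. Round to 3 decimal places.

0.176 bits

Marginals: p(A) = (0.4100, 0.1200, 0.4700), p(B) = (0.7100, 0.2900).
I(A;B) = H(A) + H(B) − H(A,B).
H(A) = 1.4064, H(B) = 0.8687, H(A,B) = 2.0990.
I(A;B) = 1.4064 + 0.8687 − 2.0990 = 0.176 bits.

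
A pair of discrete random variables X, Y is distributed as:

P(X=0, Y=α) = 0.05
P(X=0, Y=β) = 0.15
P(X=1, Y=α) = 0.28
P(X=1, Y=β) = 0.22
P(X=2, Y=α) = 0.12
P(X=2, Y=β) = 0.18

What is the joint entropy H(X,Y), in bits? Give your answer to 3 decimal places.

2.434 bits

H(X,Y) = −Σ p(x,y)·log₂ p(x,y) over all 6 cells.
  cell (0,α): −0.05·log₂0.05 = 0.2161
  cell (0,β): −0.15·log₂0.15 = 0.4105
  cell (1,α): −0.28·log₂0.28 = 0.5142
  cell (1,β): −0.22·log₂0.22 = 0.4806
  cell (2,α): −0.12·log₂0.12 = 0.3671
  cell (2,β): −0.18·log₂0.18 = 0.4453
Sum = 2.434 bits.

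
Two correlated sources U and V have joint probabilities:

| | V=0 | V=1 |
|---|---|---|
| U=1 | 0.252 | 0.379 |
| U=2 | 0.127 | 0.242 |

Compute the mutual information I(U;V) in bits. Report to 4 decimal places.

Marginals: p(U) = (0.6310, 0.3690), p(V) = (0.3790, 0.6210).
I(U;V) = H(U) + H(V) − H(U,V).
H(U) = 0.9499, H(V) = 0.9573, H(U,V) = 1.9050.
I(U;V) = 0.9499 + 0.9573 − 1.9050 = 0.0022 bits.

0.0022 bits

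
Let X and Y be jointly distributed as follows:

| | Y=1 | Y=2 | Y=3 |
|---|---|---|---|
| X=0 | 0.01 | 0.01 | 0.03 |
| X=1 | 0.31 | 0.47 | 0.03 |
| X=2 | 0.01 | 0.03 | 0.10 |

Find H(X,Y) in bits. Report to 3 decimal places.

2.023 bits

H(X,Y) = −Σ p(x,y)·log₂ p(x,y) over all 9 cells.
  cell (0,1): −0.01·log₂0.01 = 0.0664
  cell (0,2): −0.01·log₂0.01 = 0.0664
  cell (0,3): −0.03·log₂0.03 = 0.1518
  cell (1,1): −0.31·log₂0.31 = 0.5238
  cell (1,2): −0.47·log₂0.47 = 0.5120
  cell (1,3): −0.03·log₂0.03 = 0.1518
  cell (2,1): −0.01·log₂0.01 = 0.0664
  cell (2,2): −0.03·log₂0.03 = 0.1518
  cell (2,3): −0.10·log₂0.10 = 0.3322
Sum = 2.023 bits.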